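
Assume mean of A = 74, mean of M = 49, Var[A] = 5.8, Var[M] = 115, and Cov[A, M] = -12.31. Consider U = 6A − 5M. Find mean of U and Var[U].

mean of U = 6·mean of A + (-5)·mean of M = 6·74 + (-5)·49 = 199.
Var[U] = a²·Var[A] + b²·Var[M] + 2ab·Cov[A, M] with a = 6, b = -5.
= 6²·5.8 + (-5)²·115 + 2·6·(-5)·(-12.31)
= 208.8 + 2875 + 738.6 = 3822.4.

mean of U = 199, Var[U] = 3822.4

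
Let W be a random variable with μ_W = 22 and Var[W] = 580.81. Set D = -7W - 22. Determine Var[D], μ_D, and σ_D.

D = -7W - 22 is linear with a = -7, b = -22.
Var[D] = a²·Var[W] = (-7)²·580.81 = 28459.69 (the additive constant -22 does not affect variance).
μ_D = a·μ_W + b = (-7)·22 + (-22) = -176.
σ_W = √580.81 = 24.1.
σ_D = |a|·σ_W = |-7|·24.1 = 168.7.

Var[D] = 28459.69, μ_D = -176, σ_D = 168.7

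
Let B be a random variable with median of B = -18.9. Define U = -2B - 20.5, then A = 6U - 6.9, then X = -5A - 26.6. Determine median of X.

median of X = -511.1

median of U = (-2)·(-18.9) + (-20.5) = 17.3.
median of A = 6·17.3 + (-6.9) = 96.9.
median of X = (-5)·96.9 + (-26.6) = -511.1.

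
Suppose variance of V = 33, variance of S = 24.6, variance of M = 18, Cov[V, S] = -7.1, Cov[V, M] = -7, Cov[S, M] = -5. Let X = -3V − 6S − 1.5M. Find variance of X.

variance of X = a²·variance of V + b²·variance of S + c²·variance of M + 2ab·Cov[V, S] + 2ac·Cov[V, M] + 2bc·Cov[S, M], with a = -3, b = -6, c = -1.5.
= 297 + 885.6 + 40.5 + (-255.6) + (-63) + (-90)
= 814.5.

variance of X = 814.5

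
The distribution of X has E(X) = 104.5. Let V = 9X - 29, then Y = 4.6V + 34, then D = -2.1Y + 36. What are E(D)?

E(D) = -8840.49

E(V) = 9·104.5 + (-29) = 911.5.
E(Y) = 4.6·911.5 + 34 = 4226.9.
E(D) = (-2.1)·4226.9 + 36 = -8840.49.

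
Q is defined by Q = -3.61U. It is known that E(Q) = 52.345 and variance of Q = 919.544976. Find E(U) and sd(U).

E(U) = -14.5, sd(U) = 8.4

From Q = -3.61U: E(Q) = a·E(U) + b, so E(U) = (E(Q) − b)/a = (52.345 − 0)/(-3.61) = -14.5.
sd(Q) = √919.544976 = 30.324.
sd(Q) = |a|·sd(U), so sd(U) = 30.324/|-3.61| = 8.4.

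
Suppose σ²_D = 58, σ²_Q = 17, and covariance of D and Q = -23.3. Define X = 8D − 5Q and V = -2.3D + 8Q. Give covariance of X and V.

covariance of X and V = -3506.35

By bilinearity, covariance of X and V = ac·σ²_D + bd·σ²_Q + (ad+bc)·covariance of D and Q, with a=8, b=-5, c=-2.3, d=8.
ac·σ²_D = 8·(-2.3)·58 = -1067.2
bd·σ²_Q = (-5)·8·17 = -680
(ad+bc)·covariance of D and Q = (75.5)·(-23.3) = -1759.15
covariance of X and V = -1067.2 + (-680) + (-1759.15) = -3506.35.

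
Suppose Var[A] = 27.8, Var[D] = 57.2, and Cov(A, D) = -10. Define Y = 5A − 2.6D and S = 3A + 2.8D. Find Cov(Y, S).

By bilinearity, Cov(Y, S) = ac·Var[A] + bd·Var[D] + (ad+bc)·Cov(A, D), with a=5, b=-2.6, c=3, d=2.8.
ac·Var[A] = 5·3·27.8 = 417
bd·Var[D] = (-2.6)·2.8·57.2 = -416.416
(ad+bc)·Cov(A, D) = (6.2)·(-10) = -62
Cov(Y, S) = 417 + (-416.416) + (-62) = -61.416.

Cov(Y, S) = -61.416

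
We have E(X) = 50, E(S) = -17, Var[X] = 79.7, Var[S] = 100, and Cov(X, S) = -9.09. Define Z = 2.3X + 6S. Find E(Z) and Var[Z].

E(Z) = 13, Var[Z] = 3770.729

E(Z) = 2.3·E(X) + 6·E(S) = 2.3·50 + 6·(-17) = 13.
Var[Z] = a²·Var[X] + b²·Var[S] + 2ab·Cov(X, S) with a = 2.3, b = 6.
= 2.3²·79.7 + 6²·100 + 2·2.3·6·(-9.09)
= 421.613 + 3600 + (-250.884) = 3770.729.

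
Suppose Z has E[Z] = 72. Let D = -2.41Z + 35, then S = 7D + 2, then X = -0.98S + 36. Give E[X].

E[X] = 984.2872

E[D] = (-2.41)·72 + 35 = -138.52.
E[S] = 7·(-138.52) + 2 = -967.64.
E[X] = (-0.98)·(-967.64) + 36 = 984.2872.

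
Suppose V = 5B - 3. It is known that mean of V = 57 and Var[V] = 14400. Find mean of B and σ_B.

From V = 5B - 3: mean of V = a·mean of B + b, so mean of B = (mean of V − b)/a = (57 − (-3))/5 = 12.
σ_V = √14400 = 120.
σ_V = |a|·σ_B, so σ_B = 120/|5| = 24.

mean of B = 12, σ_B = 24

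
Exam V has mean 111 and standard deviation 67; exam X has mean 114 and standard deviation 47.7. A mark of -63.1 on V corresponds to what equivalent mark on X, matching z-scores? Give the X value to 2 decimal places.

X = -9.95

z = (-63.1 − 111)/67 ≈ -2.5985.
X = 114 + z·47.7 = 114 + (-63.1 − 111)·47.7/67 ≈ -9.95.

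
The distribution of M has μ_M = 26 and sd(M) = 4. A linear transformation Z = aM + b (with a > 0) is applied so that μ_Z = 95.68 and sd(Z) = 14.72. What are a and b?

a = 3.68, b = 0

sd(Z) = a·sd(M) (a > 0), so a = 14.72/4 = 3.68.
μ_Z = a·μ_M + b, so b = 95.68 − 3.68·26 = 0.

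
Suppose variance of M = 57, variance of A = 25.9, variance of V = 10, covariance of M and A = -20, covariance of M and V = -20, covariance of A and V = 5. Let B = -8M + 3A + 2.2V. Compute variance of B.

variance of B = a²·variance of M + b²·variance of A + c²·variance of V + 2ab·covariance of M and A + 2ac·covariance of M and V + 2bc·covariance of A and V, with a = -8, b = 3, c = 2.2.
= 3648 + 233.1 + 48.4 + 960 + 704 + 66
= 5659.5.

variance of B = 5659.5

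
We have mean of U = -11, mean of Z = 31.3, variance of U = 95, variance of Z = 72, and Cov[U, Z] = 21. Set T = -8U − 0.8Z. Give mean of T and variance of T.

mean of T = 62.96, variance of T = 6394.88

mean of T = (-8)·mean of U + (-0.8)·mean of Z = (-8)·(-11) + (-0.8)·31.3 = 62.96.
variance of T = a²·variance of U + b²·variance of Z + 2ab·Cov[U, Z] with a = -8, b = -0.8.
= (-8)²·95 + (-0.8)²·72 + 2·(-8)·(-0.8)·21
= 6080 + 46.08 + 268.8 = 6394.88.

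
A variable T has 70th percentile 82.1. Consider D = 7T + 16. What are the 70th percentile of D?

Since a = 7 > 0 the transformation is increasing, so the 70th percentile of D = a·(P_{70} of T) + b = 7·82.1 + 16 = 590.7.

70th percentile of D = 590.7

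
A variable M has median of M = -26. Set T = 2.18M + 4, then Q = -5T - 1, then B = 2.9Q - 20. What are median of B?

median of B = 740.96

median of T = 2.18·(-26) + 4 = -52.68.
median of Q = (-5)·(-52.68) + (-1) = 262.4.
median of B = 2.9·262.4 + (-20) = 740.96.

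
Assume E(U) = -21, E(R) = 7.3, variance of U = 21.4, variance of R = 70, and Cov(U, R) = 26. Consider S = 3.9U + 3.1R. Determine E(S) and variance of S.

E(S) = -59.27, variance of S = 1626.874

E(S) = 3.9·E(U) + 3.1·E(R) = 3.9·(-21) + 3.1·7.3 = -59.27.
variance of S = a²·variance of U + b²·variance of R + 2ab·Cov(U, R) with a = 3.9, b = 3.1.
= 3.9²·21.4 + 3.1²·70 + 2·3.9·3.1·26
= 325.494 + 672.7 + 628.68 = 1626.874.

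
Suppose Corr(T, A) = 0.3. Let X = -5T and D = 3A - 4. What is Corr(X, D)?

Corr(X, D) = -0.3

Linear rescalings preserve |correlation|; the slopes -5 and 3 have opposite signs, so the correlation flips sign: Corr(X, D) = −Corr(T, A) = -0.3.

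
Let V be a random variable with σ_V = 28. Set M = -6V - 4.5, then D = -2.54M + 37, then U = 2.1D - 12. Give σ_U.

σ_U = 896.112

σ_M = |-6|·28 = 168.
σ_D = |-2.54|·168 = 426.72.
σ_U = |2.1|·426.72 = 896.112.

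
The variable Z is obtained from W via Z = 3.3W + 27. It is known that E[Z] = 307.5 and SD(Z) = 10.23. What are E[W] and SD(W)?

From Z = 3.3W + 27: E[Z] = a·E[W] + b, so E[W] = (E[Z] − b)/a = (307.5 − 27)/3.3 = 85.
SD(Z) = |a|·SD(W), so SD(W) = 10.23/|3.3| = 3.1.

E[W] = 85, SD(W) = 3.1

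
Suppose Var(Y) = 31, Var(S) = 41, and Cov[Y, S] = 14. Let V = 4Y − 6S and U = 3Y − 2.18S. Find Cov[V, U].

By bilinearity, Cov[V, U] = ac·Var(Y) + bd·Var(S) + (ad+bc)·Cov[Y, S], with a=4, b=-6, c=3, d=-2.18.
ac·Var(Y) = 4·3·31 = 372
bd·Var(S) = (-6)·(-2.18)·41 = 536.28
(ad+bc)·Cov[Y, S] = (-26.72)·14 = -374.08
Cov[V, U] = 372 + 536.28 + (-374.08) = 534.2.

Cov[V, U] = 534.2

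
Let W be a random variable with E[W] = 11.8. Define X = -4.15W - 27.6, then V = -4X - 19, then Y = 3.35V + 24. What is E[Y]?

E[Y] = 986.388

E[X] = (-4.15)·11.8 + (-27.6) = -76.57.
E[V] = (-4)·(-76.57) + (-19) = 287.28.
E[Y] = 3.35·287.28 + 24 = 986.388.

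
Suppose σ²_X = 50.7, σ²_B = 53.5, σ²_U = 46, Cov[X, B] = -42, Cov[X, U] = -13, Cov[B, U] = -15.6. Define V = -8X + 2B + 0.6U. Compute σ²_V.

σ²_V = a²·σ²_X + b²·σ²_B + c²·σ²_U + 2ab·Cov[X, B] + 2ac·Cov[X, U] + 2bc·Cov[B, U], with a = -8, b = 2, c = 0.6.
= 3244.8 + 214 + 16.56 + 1344 + 124.8 + (-37.44)
= 4906.72.

σ²_V = 4906.72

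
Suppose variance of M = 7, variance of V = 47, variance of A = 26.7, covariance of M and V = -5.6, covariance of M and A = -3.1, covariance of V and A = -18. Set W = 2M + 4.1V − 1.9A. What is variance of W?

variance of W = a²·variance of M + b²·variance of V + c²·variance of A + 2ab·covariance of M and V + 2ac·covariance of M and A + 2bc·covariance of V and A, with a = 2, b = 4.1, c = -1.9.
= 28 + 790.07 + 96.387 + (-91.84) + 23.56 + 280.44
= 1126.617.

variance of W = 1126.617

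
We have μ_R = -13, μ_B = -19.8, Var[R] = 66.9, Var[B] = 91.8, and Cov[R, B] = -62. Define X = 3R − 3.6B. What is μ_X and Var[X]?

μ_X = 3·μ_R + (-3.6)·μ_B = 3·(-13) + (-3.6)·(-19.8) = 32.28.
Var[X] = a²·Var[R] + b²·Var[B] + 2ab·Cov[R, B] with a = 3, b = -3.6.
= 3²·66.9 + (-3.6)²·91.8 + 2·3·(-3.6)·(-62)
= 602.1 + 1189.728 + 1339.2 = 3131.028.

μ_X = 32.28, Var[X] = 3131.028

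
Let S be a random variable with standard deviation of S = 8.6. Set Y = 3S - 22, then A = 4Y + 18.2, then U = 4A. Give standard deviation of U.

standard deviation of U = 412.8

standard deviation of Y = |3|·8.6 = 25.8.
standard deviation of A = |4|·25.8 = 103.2.
standard deviation of U = |4|·103.2 = 412.8.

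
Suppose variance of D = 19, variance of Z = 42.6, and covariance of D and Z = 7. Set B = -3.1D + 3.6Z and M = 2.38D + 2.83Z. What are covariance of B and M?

covariance of B and M = 292.3918

By bilinearity, covariance of B and M = ac·variance of D + bd·variance of Z + (ad+bc)·covariance of D and Z, with a=-3.1, b=3.6, c=2.38, d=2.83.
ac·variance of D = (-3.1)·2.38·19 = -140.182
bd·variance of Z = 3.6·2.83·42.6 = 434.0088
(ad+bc)·covariance of D and Z = (-0.205)·7 = -1.435
covariance of B and M = -140.182 + 434.0088 + (-1.435) = 292.3918.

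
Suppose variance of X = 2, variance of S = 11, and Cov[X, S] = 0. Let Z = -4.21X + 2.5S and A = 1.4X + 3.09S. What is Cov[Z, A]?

By bilinearity, Cov[Z, A] = ac·variance of X + bd·variance of S + (ad+bc)·Cov[X, S], with a=-4.21, b=2.5, c=1.4, d=3.09.
ac·variance of X = (-4.21)·1.4·2 = -11.788
bd·variance of S = 2.5·3.09·11 = 84.975
(ad+bc)·Cov[X, S] = (-9.5089)·0 = 0
Cov[Z, A] = -11.788 + 84.975 + 0 = 73.187.

Cov[Z, A] = 73.187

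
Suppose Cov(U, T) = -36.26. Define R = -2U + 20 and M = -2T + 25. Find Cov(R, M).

Cov(R, M) = a·c·Cov(U, T) = (-2)·(-2)·(-36.26) = -145.04. Additive constants drop out.

Cov(R, M) = -145.04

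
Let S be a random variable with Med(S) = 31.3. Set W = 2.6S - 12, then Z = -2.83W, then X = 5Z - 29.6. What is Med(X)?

Med(X) = -1011.327

Med(W) = 2.6·31.3 + (-12) = 69.38.
Med(Z) = (-2.83)·69.38 = -196.3454.
Med(X) = 5·(-196.3454) + (-29.6) = -1011.327.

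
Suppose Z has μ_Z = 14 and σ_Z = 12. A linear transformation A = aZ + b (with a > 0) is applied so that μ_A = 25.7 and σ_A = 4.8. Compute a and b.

σ_A = a·σ_Z (a > 0), so a = 4.8/12 = 0.4.
μ_A = a·μ_Z + b, so b = 25.7 − 0.4·14 = 20.1.

a = 0.4, b = 20.1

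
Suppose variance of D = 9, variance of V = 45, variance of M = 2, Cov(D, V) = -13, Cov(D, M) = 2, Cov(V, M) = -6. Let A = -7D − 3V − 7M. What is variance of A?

variance of A = 342

variance of A = a²·variance of D + b²·variance of V + c²·variance of M + 2ab·Cov(D, V) + 2ac·Cov(D, M) + 2bc·Cov(V, M), with a = -7, b = -3, c = -7.
= 441 + 405 + 98 + (-546) + 196 + (-252)
= 342.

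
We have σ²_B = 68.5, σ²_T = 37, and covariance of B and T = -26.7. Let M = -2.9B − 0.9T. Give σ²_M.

σ²_M = a²·σ²_B + b²·σ²_T + 2ab·covariance of B and T with a = -2.9, b = -0.9.
= (-2.9)²·68.5 + (-0.9)²·37 + 2·(-2.9)·(-0.9)·(-26.7)
= 576.085 + 29.97 + (-139.374) = 466.681.

σ²_M = 466.681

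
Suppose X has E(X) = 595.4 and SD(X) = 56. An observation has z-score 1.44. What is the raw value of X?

X = 676.04

X = E(X) + z·SD(X) = 595.4 + 1.44·56 = 676.04.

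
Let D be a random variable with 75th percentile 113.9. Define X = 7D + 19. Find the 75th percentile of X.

75th percentile of X = 816.3

Since a = 7 > 0 the transformation is increasing, so the 75th percentile of X = a·(P_{75} of D) + b = 7·113.9 + 19 = 816.3.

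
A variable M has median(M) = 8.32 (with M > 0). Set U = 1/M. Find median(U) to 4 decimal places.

1/M is monotone on this domain, so median(U) = 1/(8.32) ≈ 0.1202.

median(U) = 0.1202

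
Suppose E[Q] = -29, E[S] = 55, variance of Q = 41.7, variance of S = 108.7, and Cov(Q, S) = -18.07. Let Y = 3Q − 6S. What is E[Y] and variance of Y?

E[Y] = -417, variance of Y = 4939.02

E[Y] = 3·E[Q] + (-6)·E[S] = 3·(-29) + (-6)·55 = -417.
variance of Y = a²·variance of Q + b²·variance of S + 2ab·Cov(Q, S) with a = 3, b = -6.
= 3²·41.7 + (-6)²·108.7 + 2·3·(-6)·(-18.07)
= 375.3 + 3913.2 + 650.52 = 4939.02.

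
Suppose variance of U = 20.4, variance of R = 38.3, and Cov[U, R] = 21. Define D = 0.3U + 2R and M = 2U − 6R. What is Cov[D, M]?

Cov[D, M] = -401.16

By bilinearity, Cov[D, M] = ac·variance of U + bd·variance of R + (ad+bc)·Cov[U, R], with a=0.3, b=2, c=2, d=-6.
ac·variance of U = 0.3·2·20.4 = 12.24
bd·variance of R = 2·(-6)·38.3 = -459.6
(ad+bc)·Cov[U, R] = (2.2)·21 = 46.2
Cov[D, M] = 12.24 + (-459.6) + 46.2 = -401.16.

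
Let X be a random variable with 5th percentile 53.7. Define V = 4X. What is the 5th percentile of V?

5th percentile of V = 214.8

Since a = 4 > 0 the transformation is increasing, so the 5th percentile of V = a·(P_{5} of X) + b = 4·53.7 = 214.8.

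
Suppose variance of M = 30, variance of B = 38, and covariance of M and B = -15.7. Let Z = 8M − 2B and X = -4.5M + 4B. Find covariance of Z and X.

By bilinearity, covariance of Z and X = ac·variance of M + bd·variance of B + (ad+bc)·covariance of M and B, with a=8, b=-2, c=-4.5, d=4.
ac·variance of M = 8·(-4.5)·30 = -1080
bd·variance of B = (-2)·4·38 = -304
(ad+bc)·covariance of M and B = (41)·(-15.7) = -643.7
covariance of Z and X = -1080 + (-304) + (-643.7) = -2027.7.

covariance of Z and X = -2027.7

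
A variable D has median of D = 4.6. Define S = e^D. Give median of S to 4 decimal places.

e^D is monotone on this domain, so median of S = exp(4.6) ≈ 99.4843.

median of S = 99.4843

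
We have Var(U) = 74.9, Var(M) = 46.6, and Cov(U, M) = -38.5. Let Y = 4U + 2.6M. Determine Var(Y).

Var(Y) = 712.616

Var(Y) = a²·Var(U) + b²·Var(M) + 2ab·Cov(U, M) with a = 4, b = 2.6.
= 4²·74.9 + 2.6²·46.6 + 2·4·2.6·(-38.5)
= 1198.4 + 315.016 + (-800.8) = 712.616.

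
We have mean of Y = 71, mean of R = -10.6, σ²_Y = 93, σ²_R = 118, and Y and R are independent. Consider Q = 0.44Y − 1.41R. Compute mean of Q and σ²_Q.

mean of Q = 46.186, σ²_Q = 252.6006

mean of Q = 0.44·mean of Y + (-1.41)·mean of R = 0.44·71 + (-1.41)·(-10.6) = 46.186.
σ²_Q = a²·σ²_Y + b²·σ²_R + 2ab·Cov(Y, R) with a = 0.44, b = -1.41.
Independence gives Cov(Y, R) = 0.
= 0.44²·93 + (-1.41)²·118 + 2·0.44·(-1.41)·0
= 18.0048 + 234.5958 + 0 = 252.6006.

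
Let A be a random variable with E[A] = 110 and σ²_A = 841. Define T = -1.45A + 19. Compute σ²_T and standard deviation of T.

T = -1.45A + 19 is linear with a = -1.45, b = 19.
σ²_T = a²·σ²_A = (-1.45)²·841 = 1768.2025 (the additive constant 19 does not affect variance).
standard deviation of A = √841 = 29.
standard deviation of T = |a|·standard deviation of A = |-1.45|·29 = 42.05.

σ²_T = 1768.2025, standard deviation of T = 42.05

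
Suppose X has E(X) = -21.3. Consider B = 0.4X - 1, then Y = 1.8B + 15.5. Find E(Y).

E(B) = 0.4·(-21.3) + (-1) = -9.52.
E(Y) = 1.8·(-9.52) + 15.5 = -1.636.

E(Y) = -1.636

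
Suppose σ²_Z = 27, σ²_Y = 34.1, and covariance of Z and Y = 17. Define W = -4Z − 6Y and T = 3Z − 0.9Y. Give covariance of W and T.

covariance of W and T = -384.66

By bilinearity, covariance of W and T = ac·σ²_Z + bd·σ²_Y + (ad+bc)·covariance of Z and Y, with a=-4, b=-6, c=3, d=-0.9.
ac·σ²_Z = (-4)·3·27 = -324
bd·σ²_Y = (-6)·(-0.9)·34.1 = 184.14
(ad+bc)·covariance of Z and Y = (-14.4)·17 = -244.8
covariance of W and T = -324 + 184.14 + (-244.8) = -384.66.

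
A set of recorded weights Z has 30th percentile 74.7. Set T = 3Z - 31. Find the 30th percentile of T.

Since a = 3 > 0 the transformation is increasing, so the 30th percentile of T = a·(P_{30} of Z) + b = 3·74.7 + (-31) = 193.1.

30th percentile of T = 193.1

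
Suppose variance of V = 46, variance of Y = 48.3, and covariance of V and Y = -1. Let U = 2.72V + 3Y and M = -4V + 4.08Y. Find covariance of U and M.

covariance of U and M = 91.6144

By bilinearity, covariance of U and M = ac·variance of V + bd·variance of Y + (ad+bc)·covariance of V and Y, with a=2.72, b=3, c=-4, d=4.08.
ac·variance of V = 2.72·(-4)·46 = -500.48
bd·variance of Y = 3·4.08·48.3 = 591.192
(ad+bc)·covariance of V and Y = (-0.9024)·(-1) = 0.9024
covariance of U and M = -500.48 + 591.192 + 0.9024 = 91.6144.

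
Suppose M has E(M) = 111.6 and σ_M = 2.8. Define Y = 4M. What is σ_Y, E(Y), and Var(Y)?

σ_Y = 11.2, E(Y) = 446.4, Var(Y) = 125.44

Y = 4M is linear with a = 4, b = 0.
σ_Y = |a|·σ_M = |4|·2.8 = 11.2.
E(Y) = a·E(M) + b = 4·111.6 = 446.4.
Var(M) = 2.8² = 7.84.
Var(Y) = a²·Var(M) = 4²·7.84 = 125.44.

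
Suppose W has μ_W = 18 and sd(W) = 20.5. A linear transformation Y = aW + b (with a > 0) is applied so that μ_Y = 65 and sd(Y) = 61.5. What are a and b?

a = 3, b = 11

sd(Y) = a·sd(W) (a > 0), so a = 61.5/20.5 = 3.
μ_Y = a·μ_W + b, so b = 65 − 3·18 = 11.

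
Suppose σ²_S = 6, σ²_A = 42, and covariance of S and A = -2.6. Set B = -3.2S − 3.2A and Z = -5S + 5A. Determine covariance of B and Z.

By bilinearity, covariance of B and Z = ac·σ²_S + bd·σ²_A + (ad+bc)·covariance of S and A, with a=-3.2, b=-3.2, c=-5, d=5.
ac·σ²_S = (-3.2)·(-5)·6 = 96
bd·σ²_A = (-3.2)·5·42 = -672
(ad+bc)·covariance of S and A = (0)·(-2.6) = 0
covariance of B and Z = 96 + (-672) + 0 = -576.

covariance of B and Z = -576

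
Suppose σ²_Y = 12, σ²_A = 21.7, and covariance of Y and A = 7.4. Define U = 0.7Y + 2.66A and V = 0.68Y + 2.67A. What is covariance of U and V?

covariance of U and V = 187.04546

By bilinearity, covariance of U and V = ac·σ²_Y + bd·σ²_A + (ad+bc)·covariance of Y and A, with a=0.7, b=2.66, c=0.68, d=2.67.
ac·σ²_Y = 0.7·0.68·12 = 5.712
bd·σ²_A = 2.66·2.67·21.7 = 154.11774
(ad+bc)·covariance of Y and A = (3.6778)·7.4 = 27.21572
covariance of U and V = 5.712 + 154.11774 + 27.21572 = 187.04546.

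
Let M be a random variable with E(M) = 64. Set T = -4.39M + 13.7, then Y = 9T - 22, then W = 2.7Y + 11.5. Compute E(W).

E(W) = -6542.318

E(T) = (-4.39)·64 + 13.7 = -267.26.
E(Y) = 9·(-267.26) + (-22) = -2427.34.
E(W) = 2.7·(-2427.34) + 11.5 = -6542.318.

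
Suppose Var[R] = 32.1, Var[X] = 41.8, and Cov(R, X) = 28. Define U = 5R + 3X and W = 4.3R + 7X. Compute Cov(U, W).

Cov(U, W) = 2909.15

By bilinearity, Cov(U, W) = ac·Var[R] + bd·Var[X] + (ad+bc)·Cov(R, X), with a=5, b=3, c=4.3, d=7.
ac·Var[R] = 5·4.3·32.1 = 690.15
bd·Var[X] = 3·7·41.8 = 877.8
(ad+bc)·Cov(R, X) = (47.9)·28 = 1341.2
Cov(U, W) = 690.15 + 877.8 + 1341.2 = 2909.15.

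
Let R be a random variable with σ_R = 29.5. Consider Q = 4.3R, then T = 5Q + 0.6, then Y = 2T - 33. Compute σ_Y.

σ_Q = |4.3|·29.5 = 126.85.
σ_T = |5|·126.85 = 634.25.
σ_Y = |2|·634.25 = 1268.5.

σ_Y = 1268.5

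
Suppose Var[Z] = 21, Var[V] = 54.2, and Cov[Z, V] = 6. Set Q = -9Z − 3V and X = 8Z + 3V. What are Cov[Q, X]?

By bilinearity, Cov[Q, X] = ac·Var[Z] + bd·Var[V] + (ad+bc)·Cov[Z, V], with a=-9, b=-3, c=8, d=3.
ac·Var[Z] = (-9)·8·21 = -1512
bd·Var[V] = (-3)·3·54.2 = -487.8
(ad+bc)·Cov[Z, V] = (-51)·6 = -306
Cov[Q, X] = -1512 + (-487.8) + (-306) = -2305.8.

Cov[Q, X] = -2305.8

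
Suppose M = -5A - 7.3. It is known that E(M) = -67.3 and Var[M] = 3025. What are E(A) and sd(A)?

From M = -5A - 7.3: E(M) = a·E(A) + b, so E(A) = (E(M) − b)/a = (-67.3 − (-7.3))/(-5) = 12.
sd(M) = √3025 = 55.
sd(M) = |a|·sd(A), so sd(A) = 55/|-5| = 11.

E(A) = 12, sd(A) = 11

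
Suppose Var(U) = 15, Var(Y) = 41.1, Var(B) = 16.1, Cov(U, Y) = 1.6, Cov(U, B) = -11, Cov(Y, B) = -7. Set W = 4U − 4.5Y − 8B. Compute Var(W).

Var(W) = 2245.075

Var(W) = a²·Var(U) + b²·Var(Y) + c²·Var(B) + 2ab·Cov(U, Y) + 2ac·Cov(U, B) + 2bc·Cov(Y, B), with a = 4, b = -4.5, c = -8.
= 240 + 832.275 + 1030.4 + (-57.6) + 704 + (-504)
= 2245.075.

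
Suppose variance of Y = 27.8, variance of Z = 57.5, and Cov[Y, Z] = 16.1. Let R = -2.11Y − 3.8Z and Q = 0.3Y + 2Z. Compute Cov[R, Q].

Cov[R, Q] = -540.8934

By bilinearity, Cov[R, Q] = ac·variance of Y + bd·variance of Z + (ad+bc)·Cov[Y, Z], with a=-2.11, b=-3.8, c=0.3, d=2.
ac·variance of Y = (-2.11)·0.3·27.8 = -17.5974
bd·variance of Z = (-3.8)·2·57.5 = -437
(ad+bc)·Cov[Y, Z] = (-5.36)·16.1 = -86.296
Cov[R, Q] = -17.5974 + (-437) + (-86.296) = -540.8934.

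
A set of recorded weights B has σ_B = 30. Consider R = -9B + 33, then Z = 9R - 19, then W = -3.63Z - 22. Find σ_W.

σ_W = 8820.9

σ_R = |-9|·30 = 270.
σ_Z = |9|·270 = 2430.
σ_W = |-3.63|·2430 = 8820.9.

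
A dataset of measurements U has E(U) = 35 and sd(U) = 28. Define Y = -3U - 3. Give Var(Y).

Y = -3U - 3 is linear with a = -3, b = -3.
Var(U) = 28² = 784.
Var(Y) = a²·Var(U) = (-3)²·784 = 7056 (the additive constant -3 does not affect variance).

Var(Y) = 7056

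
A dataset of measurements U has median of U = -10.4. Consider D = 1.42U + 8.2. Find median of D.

median of D = -6.568

A linear map preserves order up to sign, so median of D = a·median of U + b = 1.42·(-10.4) + 8.2 = -6.568.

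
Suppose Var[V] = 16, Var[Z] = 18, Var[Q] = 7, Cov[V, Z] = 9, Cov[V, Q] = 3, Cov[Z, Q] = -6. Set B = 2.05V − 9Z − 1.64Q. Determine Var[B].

Var[B] = 1014.6752

Var[B] = a²·Var[V] + b²·Var[Z] + c²·Var[Q] + 2ab·Cov[V, Z] + 2ac·Cov[V, Q] + 2bc·Cov[Z, Q], with a = 2.05, b = -9, c = -1.64.
= 67.24 + 1458 + 18.8272 + (-332.1) + (-20.172) + (-177.12)
= 1014.6752.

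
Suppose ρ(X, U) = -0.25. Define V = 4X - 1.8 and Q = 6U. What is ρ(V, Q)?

Linear rescalings preserve correlation up to sign; here the slopes 4 and 6 have the same sign, so ρ(V, Q) = ρ(X, U) = -0.25.

ρ(V, Q) = -0.25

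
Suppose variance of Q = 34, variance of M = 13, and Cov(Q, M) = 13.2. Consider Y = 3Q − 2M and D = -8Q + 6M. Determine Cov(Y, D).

By bilinearity, Cov(Y, D) = ac·variance of Q + bd·variance of M + (ad+bc)·Cov(Q, M), with a=3, b=-2, c=-8, d=6.
ac·variance of Q = 3·(-8)·34 = -816
bd·variance of M = (-2)·6·13 = -156
(ad+bc)·Cov(Q, M) = (34)·13.2 = 448.8
Cov(Y, D) = -816 + (-156) + 448.8 = -523.2.

Cov(Y, D) = -523.2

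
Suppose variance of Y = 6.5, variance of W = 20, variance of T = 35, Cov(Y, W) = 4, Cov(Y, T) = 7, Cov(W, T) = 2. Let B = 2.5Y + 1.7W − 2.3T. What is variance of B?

variance of B = a²·variance of Y + b²·variance of W + c²·variance of T + 2ab·Cov(Y, W) + 2ac·Cov(Y, T) + 2bc·Cov(W, T), with a = 2.5, b = 1.7, c = -2.3.
= 40.625 + 57.8 + 185.15 + 34 + (-80.5) + (-15.64)
= 221.435.

variance of B = 221.435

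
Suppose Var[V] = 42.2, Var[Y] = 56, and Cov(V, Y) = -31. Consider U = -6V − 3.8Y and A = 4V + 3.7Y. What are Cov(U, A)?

Cov(U, A) = -640.76

By bilinearity, Cov(U, A) = ac·Var[V] + bd·Var[Y] + (ad+bc)·Cov(V, Y), with a=-6, b=-3.8, c=4, d=3.7.
ac·Var[V] = (-6)·4·42.2 = -1012.8
bd·Var[Y] = (-3.8)·3.7·56 = -787.36
(ad+bc)·Cov(V, Y) = (-37.4)·(-31) = 1159.4
Cov(U, A) = -1012.8 + (-787.36) + 1159.4 = -640.76.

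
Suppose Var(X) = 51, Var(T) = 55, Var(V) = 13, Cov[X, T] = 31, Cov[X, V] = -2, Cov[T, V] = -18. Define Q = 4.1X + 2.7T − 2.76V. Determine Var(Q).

Var(Q) = a²·Var(X) + b²·Var(T) + c²·Var(V) + 2ab·Cov[X, T] + 2ac·Cov[X, V] + 2bc·Cov[T, V], with a = 4.1, b = 2.7, c = -2.76.
= 857.31 + 400.95 + 99.0288 + 686.34 + 45.264 + 268.272
= 2357.1648.

Var(Q) = 2357.1648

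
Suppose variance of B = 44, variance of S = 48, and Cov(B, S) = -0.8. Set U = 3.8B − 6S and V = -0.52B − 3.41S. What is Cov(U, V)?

By bilinearity, Cov(U, V) = ac·variance of B + bd·variance of S + (ad+bc)·Cov(B, S), with a=3.8, b=-6, c=-0.52, d=-3.41.
ac·variance of B = 3.8·(-0.52)·44 = -86.944
bd·variance of S = (-6)·(-3.41)·48 = 982.08
(ad+bc)·Cov(B, S) = (-9.838)·(-0.8) = 7.8704
Cov(U, V) = -86.944 + 982.08 + 7.8704 = 903.0064.

Cov(U, V) = 903.0064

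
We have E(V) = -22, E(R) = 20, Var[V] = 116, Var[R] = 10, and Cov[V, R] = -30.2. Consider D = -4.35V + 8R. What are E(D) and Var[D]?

E(D) = 255.7, Var[D] = 4936.93

E(D) = (-4.35)·E(V) + 8·E(R) = (-4.35)·(-22) + 8·20 = 255.7.
Var[D] = a²·Var[V] + b²·Var[R] + 2ab·Cov[V, R] with a = -4.35, b = 8.
= (-4.35)²·116 + 8²·10 + 2·(-4.35)·8·(-30.2)
= 2195.01 + 640 + 2101.92 = 4936.93.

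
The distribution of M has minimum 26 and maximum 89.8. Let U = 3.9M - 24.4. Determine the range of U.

Range(U) = 248.82

Range of M = 89.8 − 26 = 63.8.
Range(U) = |a|·Range(M) = |3.9|·63.8 = 248.82.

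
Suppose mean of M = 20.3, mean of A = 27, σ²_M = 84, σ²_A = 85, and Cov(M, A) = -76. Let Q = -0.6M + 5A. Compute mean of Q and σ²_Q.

mean of Q = 122.82, σ²_Q = 2611.24

mean of Q = (-0.6)·mean of M + 5·mean of A = (-0.6)·20.3 + 5·27 = 122.82.
σ²_Q = a²·σ²_M + b²·σ²_A + 2ab·Cov(M, A) with a = -0.6, b = 5.
= (-0.6)²·84 + 5²·85 + 2·(-0.6)·5·(-76)
= 30.24 + 2125 + 456 = 2611.24.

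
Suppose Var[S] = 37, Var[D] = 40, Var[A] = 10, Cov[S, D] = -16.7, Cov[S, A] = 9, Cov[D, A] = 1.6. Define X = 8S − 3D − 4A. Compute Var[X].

Var[X] = a²·Var[S] + b²·Var[D] + c²·Var[A] + 2ab·Cov[S, D] + 2ac·Cov[S, A] + 2bc·Cov[D, A], with a = 8, b = -3, c = -4.
= 2368 + 360 + 160 + 801.6 + (-576) + 38.4
= 3152.

Var[X] = 3152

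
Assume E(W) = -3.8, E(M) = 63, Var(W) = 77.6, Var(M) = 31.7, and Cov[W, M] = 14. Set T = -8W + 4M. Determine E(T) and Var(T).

E(T) = 282.4, Var(T) = 4577.6

E(T) = (-8)·E(W) + 4·E(M) = (-8)·(-3.8) + 4·63 = 282.4.
Var(T) = a²·Var(W) + b²·Var(M) + 2ab·Cov[W, M] with a = -8, b = 4.
= (-8)²·77.6 + 4²·31.7 + 2·(-8)·4·14
= 4966.4 + 507.2 + (-896) = 4577.6.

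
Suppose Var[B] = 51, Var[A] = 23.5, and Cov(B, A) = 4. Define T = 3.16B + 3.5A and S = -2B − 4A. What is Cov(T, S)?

Cov(T, S) = -729.88

By bilinearity, Cov(T, S) = ac·Var[B] + bd·Var[A] + (ad+bc)·Cov(B, A), with a=3.16, b=3.5, c=-2, d=-4.
ac·Var[B] = 3.16·(-2)·51 = -322.32
bd·Var[A] = 3.5·(-4)·23.5 = -329
(ad+bc)·Cov(B, A) = (-19.64)·4 = -78.56
Cov(T, S) = -322.32 + (-329) + (-78.56) = -729.88.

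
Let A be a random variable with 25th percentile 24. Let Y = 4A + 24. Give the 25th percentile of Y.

Since a = 4 > 0 the transformation is increasing, so the 25th percentile of Y = a·(P_{25} of A) + b = 4·24 + 24 = 120.

25th percentile of Y = 120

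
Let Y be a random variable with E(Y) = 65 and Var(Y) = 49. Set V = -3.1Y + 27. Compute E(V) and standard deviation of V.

V = -3.1Y + 27 is linear with a = -3.1, b = 27.
E(V) = a·E(Y) + b = (-3.1)·65 + 27 = -174.5.
standard deviation of Y = √49 = 7.
standard deviation of V = |a|·standard deviation of Y = |-3.1|·7 = 21.7.

E(V) = -174.5, standard deviation of V = 21.7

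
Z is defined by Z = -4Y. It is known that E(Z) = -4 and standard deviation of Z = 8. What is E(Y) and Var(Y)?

From Z = -4Y: E(Z) = a·E(Y) + b, so E(Y) = (E(Z) − b)/a = (-4 − 0)/(-4) = 1.
Var(Z) = 8² = 64.
Var(Z) = a²·Var(Y), so Var(Y) = 64/(-4)² = 4.

E(Y) = 1, Var(Y) = 4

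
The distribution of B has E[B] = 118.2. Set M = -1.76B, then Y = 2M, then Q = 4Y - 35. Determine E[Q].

E[Q] = -1699.256

E[M] = (-1.76)·118.2 = -208.032.
E[Y] = 2·(-208.032) = -416.064.
E[Q] = 4·(-416.064) + (-35) = -1699.256.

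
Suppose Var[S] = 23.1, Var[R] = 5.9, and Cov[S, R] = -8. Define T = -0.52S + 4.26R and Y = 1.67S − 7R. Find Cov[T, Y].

Cov[T, Y] = -282.03164

By bilinearity, Cov[T, Y] = ac·Var[S] + bd·Var[R] + (ad+bc)·Cov[S, R], with a=-0.52, b=4.26, c=1.67, d=-7.
ac·Var[S] = (-0.52)·1.67·23.1 = -20.06004
bd·Var[R] = 4.26·(-7)·5.9 = -175.938
(ad+bc)·Cov[S, R] = (10.7542)·(-8) = -86.0336
Cov[T, Y] = -20.06004 + (-175.938) + (-86.0336) = -282.03164.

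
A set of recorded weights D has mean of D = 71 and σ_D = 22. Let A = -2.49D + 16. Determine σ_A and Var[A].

A = -2.49D + 16 is linear with a = -2.49, b = 16.
σ_A = |a|·σ_D = |-2.49|·22 = 54.78.
Var[D] = 22² = 484.
Var[A] = a²·Var[D] = (-2.49)²·484 = 3000.8484 (the additive constant 16 does not affect variance).

σ_A = 54.78, Var[A] = 3000.8484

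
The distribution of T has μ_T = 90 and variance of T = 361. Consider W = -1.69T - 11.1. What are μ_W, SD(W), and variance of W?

W = -1.69T - 11.1 is linear with a = -1.69, b = -11.1.
μ_W = a·μ_T + b = (-1.69)·90 + (-11.1) = -163.2.
SD(T) = √361 = 19.
SD(W) = |a|·SD(T) = |-1.69|·19 = 32.11.
variance of W = a²·variance of T = (-1.69)²·361 = 1031.0521 (the additive constant -11.1 does not affect variance).

μ_W = -163.2, SD(W) = 32.11, variance of W = 1031.0521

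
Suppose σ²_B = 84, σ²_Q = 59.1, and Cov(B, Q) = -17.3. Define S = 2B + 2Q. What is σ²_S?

σ²_S = 434

σ²_S = a²·σ²_B + b²·σ²_Q + 2ab·Cov(B, Q) with a = 2, b = 2.
= 2²·84 + 2²·59.1 + 2·2·2·(-17.3)
= 336 + 236.4 + (-138.4) = 434.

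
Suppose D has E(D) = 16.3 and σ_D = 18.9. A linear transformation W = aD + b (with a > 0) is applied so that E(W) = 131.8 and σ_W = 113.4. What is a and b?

σ_W = a·σ_D (a > 0), so a = 113.4/18.9 = 6.
E(W) = a·E(D) + b, so b = 131.8 − 6·16.3 = 34.

a = 6, b = 34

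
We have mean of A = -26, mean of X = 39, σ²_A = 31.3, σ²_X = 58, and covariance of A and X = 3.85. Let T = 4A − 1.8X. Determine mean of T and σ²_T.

mean of T = 4·mean of A + (-1.8)·mean of X = 4·(-26) + (-1.8)·39 = -174.2.
σ²_T = a²·σ²_A + b²·σ²_X + 2ab·covariance of A and X with a = 4, b = -1.8.
= 4²·31.3 + (-1.8)²·58 + 2·4·(-1.8)·3.85
= 500.8 + 187.92 + (-55.44) = 633.28.

mean of T = -174.2, σ²_T = 633.28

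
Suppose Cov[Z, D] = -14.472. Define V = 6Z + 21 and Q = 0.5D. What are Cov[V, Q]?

Cov[V, Q] = -43.416

Cov[V, Q] = a·c·Cov[Z, D] = 6·0.5·(-14.472) = -43.416. Additive constants drop out.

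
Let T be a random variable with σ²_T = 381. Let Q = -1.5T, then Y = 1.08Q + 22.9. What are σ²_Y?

σ²_Y = 999.8964

σ²_Q = (-1.5)²·381 = 857.25.
σ²_Y = 1.08²·857.25 = 999.8964.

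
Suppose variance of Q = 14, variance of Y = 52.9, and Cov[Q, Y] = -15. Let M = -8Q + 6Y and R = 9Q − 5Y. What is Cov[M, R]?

By bilinearity, Cov[M, R] = ac·variance of Q + bd·variance of Y + (ad+bc)·Cov[Q, Y], with a=-8, b=6, c=9, d=-5.
ac·variance of Q = (-8)·9·14 = -1008
bd·variance of Y = 6·(-5)·52.9 = -1587
(ad+bc)·Cov[Q, Y] = (94)·(-15) = -1410
Cov[M, R] = -1008 + (-1587) + (-1410) = -4005.

Cov[M, R] = -4005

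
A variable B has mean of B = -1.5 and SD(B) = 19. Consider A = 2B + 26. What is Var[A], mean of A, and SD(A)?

A = 2B + 26 is linear with a = 2, b = 26.
Var[B] = 19² = 361.
Var[A] = a²·Var[B] = 2²·361 = 1444 (the additive constant 26 does not affect variance).
mean of A = a·mean of B + b = 2·(-1.5) + 26 = 23.
SD(A) = |a|·SD(B) = |2|·19 = 38.

Var[A] = 1444, mean of A = 23, SD(A) = 38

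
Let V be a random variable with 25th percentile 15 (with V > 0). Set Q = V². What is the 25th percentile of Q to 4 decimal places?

25th percentile of Q = 225

V² is increasing, so P_{25}(Q) = g(P_{25}(V)) = 225.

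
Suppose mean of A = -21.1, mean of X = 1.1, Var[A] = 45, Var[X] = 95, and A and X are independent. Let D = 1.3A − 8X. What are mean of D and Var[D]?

mean of D = -36.23, Var[D] = 6156.05

mean of D = 1.3·mean of A + (-8)·mean of X = 1.3·(-21.1) + (-8)·1.1 = -36.23.
Var[D] = a²·Var[A] + b²·Var[X] + 2ab·Cov(A, X) with a = 1.3, b = -8.
Independence gives Cov(A, X) = 0.
= 1.3²·45 + (-8)²·95 + 2·1.3·(-8)·0
= 76.05 + 6080 + 0 = 6156.05.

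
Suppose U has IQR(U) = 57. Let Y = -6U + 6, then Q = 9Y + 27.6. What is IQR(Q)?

IQR(Y) = |-6|·57 = 342.
IQR(Q) = |9|·342 = 3078.

IQR(Q) = 3078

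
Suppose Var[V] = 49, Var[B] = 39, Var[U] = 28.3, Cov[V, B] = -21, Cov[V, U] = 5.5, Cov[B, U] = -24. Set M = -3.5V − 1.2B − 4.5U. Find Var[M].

Var[M] = 967.135

Var[M] = a²·Var[V] + b²·Var[B] + c²·Var[U] + 2ab·Cov[V, B] + 2ac·Cov[V, U] + 2bc·Cov[B, U], with a = -3.5, b = -1.2, c = -4.5.
= 600.25 + 56.16 + 573.075 + (-176.4) + 173.25 + (-259.2)
= 967.135.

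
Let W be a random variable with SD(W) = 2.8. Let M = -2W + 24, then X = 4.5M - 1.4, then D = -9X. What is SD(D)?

SD(M) = |-2|·2.8 = 5.6.
SD(X) = |4.5|·5.6 = 25.2.
SD(D) = |-9|·25.2 = 226.8.

SD(D) = 226.8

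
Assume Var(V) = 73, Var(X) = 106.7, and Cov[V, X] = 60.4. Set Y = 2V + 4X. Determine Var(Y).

Var(Y) = 2965.6

Var(Y) = a²·Var(V) + b²·Var(X) + 2ab·Cov[V, X] with a = 2, b = 4.
= 2²·73 + 4²·106.7 + 2·2·4·60.4
= 292 + 1707.2 + 966.4 = 2965.6.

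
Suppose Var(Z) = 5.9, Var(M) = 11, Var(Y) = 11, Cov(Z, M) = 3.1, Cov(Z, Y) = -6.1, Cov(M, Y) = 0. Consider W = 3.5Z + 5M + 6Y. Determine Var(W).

Var(W) = 595.575

Var(W) = a²·Var(Z) + b²·Var(M) + c²·Var(Y) + 2ab·Cov(Z, M) + 2ac·Cov(Z, Y) + 2bc·Cov(M, Y), with a = 3.5, b = 5, c = 6.
= 72.275 + 275 + 396 + 108.5 + (-256.2) + 0
= 595.575.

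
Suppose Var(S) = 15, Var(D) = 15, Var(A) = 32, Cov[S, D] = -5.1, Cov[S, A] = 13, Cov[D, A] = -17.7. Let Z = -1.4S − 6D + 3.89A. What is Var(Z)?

Var(Z) = 1652.5872

Var(Z) = a²·Var(S) + b²·Var(D) + c²·Var(A) + 2ab·Cov[S, D] + 2ac·Cov[S, A] + 2bc·Cov[D, A], with a = -1.4, b = -6, c = 3.89.
= 29.4 + 540 + 484.2272 + (-85.68) + (-141.596) + 826.236
= 1652.5872.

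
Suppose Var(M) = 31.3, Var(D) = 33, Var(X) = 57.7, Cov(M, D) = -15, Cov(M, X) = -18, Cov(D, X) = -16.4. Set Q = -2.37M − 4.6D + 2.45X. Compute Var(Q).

Var(Q) = a²·Var(M) + b²·Var(D) + c²·Var(X) + 2ab·Cov(M, D) + 2ac·Cov(M, X) + 2bc·Cov(D, X), with a = -2.37, b = -4.6, c = 2.45.
= 175.80897 + 698.28 + 346.34425 + (-327.06) + 209.034 + 369.656
= 1472.06322.

Var(Q) = 1472.06322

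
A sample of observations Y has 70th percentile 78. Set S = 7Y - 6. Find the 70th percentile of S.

70th percentile of S = 540

Since a = 7 > 0 the transformation is increasing, so the 70th percentile of S = a·(P_{70} of Y) + b = 7·78 + (-6) = 540.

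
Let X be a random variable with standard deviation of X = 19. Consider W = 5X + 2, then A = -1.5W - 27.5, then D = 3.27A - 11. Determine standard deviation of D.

standard deviation of D = 465.975

standard deviation of W = |5|·19 = 95.
standard deviation of A = |-1.5|·95 = 142.5.
standard deviation of D = |3.27|·142.5 = 465.975.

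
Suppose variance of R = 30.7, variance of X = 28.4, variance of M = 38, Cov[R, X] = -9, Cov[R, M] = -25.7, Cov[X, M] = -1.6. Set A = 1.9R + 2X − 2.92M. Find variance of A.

variance of A = a²·variance of R + b²·variance of X + c²·variance of M + 2ab·Cov[R, X] + 2ac·Cov[R, M] + 2bc·Cov[X, M], with a = 1.9, b = 2, c = -2.92.
= 110.827 + 113.6 + 324.0032 + (-68.4) + 285.1672 + 18.688
= 783.8854.

variance of A = 783.8854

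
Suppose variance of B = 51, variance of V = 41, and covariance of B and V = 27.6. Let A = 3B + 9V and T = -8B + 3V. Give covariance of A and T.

covariance of A and T = -1855.8

By bilinearity, covariance of A and T = ac·variance of B + bd·variance of V + (ad+bc)·covariance of B and V, with a=3, b=9, c=-8, d=3.
ac·variance of B = 3·(-8)·51 = -1224
bd·variance of V = 9·3·41 = 1107
(ad+bc)·covariance of B and V = (-63)·27.6 = -1738.8
covariance of A and T = -1224 + 1107 + (-1738.8) = -1855.8.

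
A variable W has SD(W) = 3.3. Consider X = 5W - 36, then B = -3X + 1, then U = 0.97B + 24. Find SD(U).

SD(U) = 48.015

SD(X) = |5|·3.3 = 16.5.
SD(B) = |-3|·16.5 = 49.5.
SD(U) = |0.97|·49.5 = 48.015.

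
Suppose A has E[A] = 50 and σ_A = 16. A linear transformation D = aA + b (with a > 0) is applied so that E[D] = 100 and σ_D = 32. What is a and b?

a = 2, b = 0

σ_D = a·σ_A (a > 0), so a = 32/16 = 2.
E[D] = a·E[A] + b, so b = 100 − 2·50 = 0.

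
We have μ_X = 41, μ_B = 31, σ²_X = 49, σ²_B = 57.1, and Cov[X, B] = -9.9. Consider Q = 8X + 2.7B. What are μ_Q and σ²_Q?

μ_Q = 8·μ_X + 2.7·μ_B = 8·41 + 2.7·31 = 411.7.
σ²_Q = a²·σ²_X + b²·σ²_B + 2ab·Cov[X, B] with a = 8, b = 2.7.
= 8²·49 + 2.7²·57.1 + 2·8·2.7·(-9.9)
= 3136 + 416.259 + (-427.68) = 3124.579.

μ_Q = 411.7, σ²_Q = 3124.579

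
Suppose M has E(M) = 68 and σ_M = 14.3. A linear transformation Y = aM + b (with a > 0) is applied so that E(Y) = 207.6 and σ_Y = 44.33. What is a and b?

σ_Y = a·σ_M (a > 0), so a = 44.33/14.3 = 3.1.
E(Y) = a·E(M) + b, so b = 207.6 − 3.1·68 = -3.2.

a = 3.1, b = -3.2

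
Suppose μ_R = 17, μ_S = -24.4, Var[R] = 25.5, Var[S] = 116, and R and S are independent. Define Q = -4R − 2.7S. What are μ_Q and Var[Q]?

μ_Q = (-4)·μ_R + (-2.7)·μ_S = (-4)·17 + (-2.7)·(-24.4) = -2.12.
Var[Q] = a²·Var[R] + b²·Var[S] + 2ab·covariance of R and S with a = -4, b = -2.7.
Independence gives covariance of R and S = 0.
= (-4)²·25.5 + (-2.7)²·116 + 2·(-4)·(-2.7)·0
= 408 + 845.64 + 0 = 1253.64.

μ_Q = -2.12, Var[Q] = 1253.64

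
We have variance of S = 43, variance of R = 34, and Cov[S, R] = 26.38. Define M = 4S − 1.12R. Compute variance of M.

variance of M = a²·variance of S + b²·variance of R + 2ab·Cov[S, R] with a = 4, b = -1.12.
= 4²·43 + (-1.12)²·34 + 2·4·(-1.12)·26.38
= 688 + 42.6496 + (-236.3648) = 494.2848.

variance of M = 494.2848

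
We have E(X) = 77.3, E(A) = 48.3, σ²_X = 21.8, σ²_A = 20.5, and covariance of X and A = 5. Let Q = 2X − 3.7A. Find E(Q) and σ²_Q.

E(Q) = 2·E(X) + (-3.7)·E(A) = 2·77.3 + (-3.7)·48.3 = -24.11.
σ²_Q = a²·σ²_X + b²·σ²_A + 2ab·covariance of X and A with a = 2, b = -3.7.
= 2²·21.8 + (-3.7)²·20.5 + 2·2·(-3.7)·5
= 87.2 + 280.645 + (-74) = 293.845.

E(Q) = -24.11, σ²_Q = 293.845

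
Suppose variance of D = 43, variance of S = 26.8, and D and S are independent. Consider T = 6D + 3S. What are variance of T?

variance of T = a²·variance of D + b²·variance of S + 2ab·covariance of D and S with a = 6, b = 3.
Independence gives covariance of D and S = 0.
= 6²·43 + 3²·26.8 + 2·6·3·0
= 1548 + 241.2 + 0 = 1789.2.

variance of T = 1789.2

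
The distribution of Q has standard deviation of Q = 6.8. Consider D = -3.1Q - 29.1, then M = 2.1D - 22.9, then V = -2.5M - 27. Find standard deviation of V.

standard deviation of D = |-3.1|·6.8 = 21.08.
standard deviation of M = |2.1|·21.08 = 44.268.
standard deviation of V = |-2.5|·44.268 = 110.67.

standard deviation of V = 110.67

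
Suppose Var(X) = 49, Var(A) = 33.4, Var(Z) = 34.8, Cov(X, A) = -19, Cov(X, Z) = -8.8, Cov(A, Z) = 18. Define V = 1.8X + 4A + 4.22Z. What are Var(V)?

Var(V) = a²·Var(X) + b²·Var(A) + c²·Var(Z) + 2ab·Cov(X, A) + 2ac·Cov(X, Z) + 2bc·Cov(A, Z), with a = 1.8, b = 4, c = 4.22.
= 158.76 + 534.4 + 619.73232 + (-273.6) + (-133.6896) + 607.68
= 1513.28272.

Var(V) = 1513.28272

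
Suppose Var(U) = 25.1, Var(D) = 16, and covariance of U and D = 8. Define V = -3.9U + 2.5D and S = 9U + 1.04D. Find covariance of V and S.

By bilinearity, covariance of V and S = ac·Var(U) + bd·Var(D) + (ad+bc)·covariance of U and D, with a=-3.9, b=2.5, c=9, d=1.04.
ac·Var(U) = (-3.9)·9·25.1 = -881.01
bd·Var(D) = 2.5·1.04·16 = 41.6
(ad+bc)·covariance of U and D = (18.444)·8 = 147.552
covariance of V and S = -881.01 + 41.6 + 147.552 = -691.858.

covariance of V and S = -691.858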